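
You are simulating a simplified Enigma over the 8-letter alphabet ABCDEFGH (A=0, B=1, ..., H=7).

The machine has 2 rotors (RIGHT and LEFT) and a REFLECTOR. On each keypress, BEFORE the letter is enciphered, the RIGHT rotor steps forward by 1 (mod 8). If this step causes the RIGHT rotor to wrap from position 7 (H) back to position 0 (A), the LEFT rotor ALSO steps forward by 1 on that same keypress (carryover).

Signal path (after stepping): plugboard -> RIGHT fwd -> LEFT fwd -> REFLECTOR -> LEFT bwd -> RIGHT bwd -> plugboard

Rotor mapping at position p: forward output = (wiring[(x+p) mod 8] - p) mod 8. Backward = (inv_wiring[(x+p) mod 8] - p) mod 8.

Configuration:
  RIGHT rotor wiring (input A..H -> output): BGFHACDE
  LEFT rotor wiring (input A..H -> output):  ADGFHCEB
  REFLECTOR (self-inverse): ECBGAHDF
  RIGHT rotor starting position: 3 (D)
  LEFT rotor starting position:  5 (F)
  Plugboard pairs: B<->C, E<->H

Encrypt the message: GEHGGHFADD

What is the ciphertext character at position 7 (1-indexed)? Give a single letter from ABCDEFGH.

Char 1 ('G'): step: R->4, L=5; G->plug->G->R->B->L->H->refl->F->L'->A->R'->D->plug->D
Char 2 ('E'): step: R->5, L=5; E->plug->H->R->D->L->D->refl->G->L'->E->R'->D->plug->D
Char 3 ('H'): step: R->6, L=5; H->plug->E->R->H->L->C->refl->B->L'->F->R'->A->plug->A
Char 4 ('G'): step: R->7, L=5; G->plug->G->R->D->L->D->refl->G->L'->E->R'->H->plug->E
Char 5 ('G'): step: R->0, L->6 (L advanced); G->plug->G->R->D->L->F->refl->H->L'->F->R'->C->plug->B
Char 6 ('H'): step: R->1, L=6; H->plug->E->R->B->L->D->refl->G->L'->A->R'->H->plug->E
Char 7 ('F'): step: R->2, L=6; F->plug->F->R->C->L->C->refl->B->L'->G->R'->C->plug->B

B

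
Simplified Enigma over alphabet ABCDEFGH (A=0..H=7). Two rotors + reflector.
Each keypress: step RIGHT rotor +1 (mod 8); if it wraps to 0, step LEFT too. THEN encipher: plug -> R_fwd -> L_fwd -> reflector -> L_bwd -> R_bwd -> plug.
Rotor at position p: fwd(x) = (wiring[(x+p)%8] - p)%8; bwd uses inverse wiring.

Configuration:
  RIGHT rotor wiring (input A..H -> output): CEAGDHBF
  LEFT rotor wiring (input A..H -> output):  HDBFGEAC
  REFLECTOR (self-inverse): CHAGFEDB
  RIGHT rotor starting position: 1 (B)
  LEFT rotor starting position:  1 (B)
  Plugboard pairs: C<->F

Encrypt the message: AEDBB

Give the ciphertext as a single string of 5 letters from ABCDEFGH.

Answer: DACEF

Derivation:
Char 1 ('A'): step: R->2, L=1; A->plug->A->R->G->L->B->refl->H->L'->F->R'->D->plug->D
Char 2 ('E'): step: R->3, L=1; E->plug->E->R->C->L->E->refl->F->L'->D->R'->A->plug->A
Char 3 ('D'): step: R->4, L=1; D->plug->D->R->B->L->A->refl->C->L'->A->R'->F->plug->C
Char 4 ('B'): step: R->5, L=1; B->plug->B->R->E->L->D->refl->G->L'->H->R'->E->plug->E
Char 5 ('B'): step: R->6, L=1; B->plug->B->R->H->L->G->refl->D->L'->E->R'->C->plug->F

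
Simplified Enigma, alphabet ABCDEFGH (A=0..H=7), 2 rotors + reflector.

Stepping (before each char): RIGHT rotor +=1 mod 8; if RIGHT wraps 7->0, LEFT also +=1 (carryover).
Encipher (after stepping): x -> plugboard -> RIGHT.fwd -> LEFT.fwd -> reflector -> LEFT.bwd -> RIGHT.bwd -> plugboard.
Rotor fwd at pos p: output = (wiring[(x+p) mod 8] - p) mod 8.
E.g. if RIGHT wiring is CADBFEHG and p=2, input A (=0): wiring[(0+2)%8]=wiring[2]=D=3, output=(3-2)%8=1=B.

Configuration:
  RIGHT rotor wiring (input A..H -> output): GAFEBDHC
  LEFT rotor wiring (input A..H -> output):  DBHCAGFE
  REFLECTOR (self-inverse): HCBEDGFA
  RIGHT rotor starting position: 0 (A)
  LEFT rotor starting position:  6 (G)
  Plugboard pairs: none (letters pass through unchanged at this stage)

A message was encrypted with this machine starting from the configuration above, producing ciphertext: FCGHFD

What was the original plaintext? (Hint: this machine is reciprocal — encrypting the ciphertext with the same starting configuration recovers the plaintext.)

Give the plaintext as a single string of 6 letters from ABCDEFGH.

Char 1 ('F'): step: R->1, L=6; F->plug->F->R->G->L->C->refl->B->L'->E->R'->B->plug->B
Char 2 ('C'): step: R->2, L=6; C->plug->C->R->H->L->A->refl->H->L'->A->R'->F->plug->F
Char 3 ('G'): step: R->3, L=6; G->plug->G->R->F->L->E->refl->D->L'->D->R'->F->plug->F
Char 4 ('H'): step: R->4, L=6; H->plug->H->R->A->L->H->refl->A->L'->H->R'->B->plug->B
Char 5 ('F'): step: R->5, L=6; F->plug->F->R->A->L->H->refl->A->L'->H->R'->G->plug->G
Char 6 ('D'): step: R->6, L=6; D->plug->D->R->C->L->F->refl->G->L'->B->R'->A->plug->A

Answer: BFFBGA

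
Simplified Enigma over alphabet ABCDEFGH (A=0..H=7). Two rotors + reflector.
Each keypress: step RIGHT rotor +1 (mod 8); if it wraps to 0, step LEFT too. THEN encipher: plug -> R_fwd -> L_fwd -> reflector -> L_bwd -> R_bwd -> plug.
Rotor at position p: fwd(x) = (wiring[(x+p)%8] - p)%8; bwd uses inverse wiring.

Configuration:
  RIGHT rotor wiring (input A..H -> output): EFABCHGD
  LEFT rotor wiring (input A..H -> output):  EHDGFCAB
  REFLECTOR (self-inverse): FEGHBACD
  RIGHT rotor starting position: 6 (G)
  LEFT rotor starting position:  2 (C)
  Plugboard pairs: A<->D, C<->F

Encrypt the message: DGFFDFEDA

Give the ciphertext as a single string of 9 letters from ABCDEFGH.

Answer: FBGGHEDED

Derivation:
Char 1 ('D'): step: R->7, L=2; D->plug->A->R->E->L->G->refl->C->L'->G->R'->C->plug->F
Char 2 ('G'): step: R->0, L->3 (L advanced); G->plug->G->R->G->L->E->refl->B->L'->F->R'->B->plug->B
Char 3 ('F'): step: R->1, L=3; F->plug->C->R->A->L->D->refl->H->L'->C->R'->G->plug->G
Char 4 ('F'): step: R->2, L=3; F->plug->C->R->A->L->D->refl->H->L'->C->R'->G->plug->G
Char 5 ('D'): step: R->3, L=3; D->plug->A->R->G->L->E->refl->B->L'->F->R'->H->plug->H
Char 6 ('F'): step: R->4, L=3; F->plug->C->R->C->L->H->refl->D->L'->A->R'->E->plug->E
Char 7 ('E'): step: R->5, L=3; E->plug->E->R->A->L->D->refl->H->L'->C->R'->A->plug->D
Char 8 ('D'): step: R->6, L=3; D->plug->A->R->A->L->D->refl->H->L'->C->R'->E->plug->E
Char 9 ('A'): step: R->7, L=3; A->plug->D->R->B->L->C->refl->G->L'->E->R'->A->plug->D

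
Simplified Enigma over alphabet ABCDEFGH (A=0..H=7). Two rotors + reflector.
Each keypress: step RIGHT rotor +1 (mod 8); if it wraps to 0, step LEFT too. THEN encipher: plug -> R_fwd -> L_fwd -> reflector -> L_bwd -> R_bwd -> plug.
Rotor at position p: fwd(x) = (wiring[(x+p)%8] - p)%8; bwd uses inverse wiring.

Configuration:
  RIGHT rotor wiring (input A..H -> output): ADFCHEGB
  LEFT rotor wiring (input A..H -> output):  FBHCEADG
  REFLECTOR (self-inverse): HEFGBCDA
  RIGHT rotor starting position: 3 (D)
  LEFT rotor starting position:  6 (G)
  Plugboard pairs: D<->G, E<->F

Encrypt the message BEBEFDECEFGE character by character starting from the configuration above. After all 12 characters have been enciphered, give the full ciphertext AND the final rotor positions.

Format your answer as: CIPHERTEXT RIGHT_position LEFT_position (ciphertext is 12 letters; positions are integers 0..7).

Char 1 ('B'): step: R->4, L=6; B->plug->B->R->A->L->F->refl->C->L'->H->R'->F->plug->E
Char 2 ('E'): step: R->5, L=6; E->plug->F->R->A->L->F->refl->C->L'->H->R'->A->plug->A
Char 3 ('B'): step: R->6, L=6; B->plug->B->R->D->L->D->refl->G->L'->G->R'->H->plug->H
Char 4 ('E'): step: R->7, L=6; E->plug->F->R->A->L->F->refl->C->L'->H->R'->H->plug->H
Char 5 ('F'): step: R->0, L->7 (L advanced); F->plug->E->R->H->L->E->refl->B->L'->G->R'->G->plug->D
Char 6 ('D'): step: R->1, L=7; D->plug->G->R->A->L->H->refl->A->L'->D->R'->E->plug->F
Char 7 ('E'): step: R->2, L=7; E->plug->F->R->H->L->E->refl->B->L'->G->R'->G->plug->D
Char 8 ('C'): step: R->3, L=7; C->plug->C->R->B->L->G->refl->D->L'->E->R'->B->plug->B
Char 9 ('E'): step: R->4, L=7; E->plug->F->R->H->L->E->refl->B->L'->G->R'->H->plug->H
Char 10 ('F'): step: R->5, L=7; F->plug->E->R->G->L->B->refl->E->L'->H->R'->A->plug->A
Char 11 ('G'): step: R->6, L=7; G->plug->D->R->F->L->F->refl->C->L'->C->R'->C->plug->C
Char 12 ('E'): step: R->7, L=7; E->plug->F->R->A->L->H->refl->A->L'->D->R'->E->plug->F
Final: ciphertext=EAHHDFDBHACF, RIGHT=7, LEFT=7

Answer: EAHHDFDBHACF 7 7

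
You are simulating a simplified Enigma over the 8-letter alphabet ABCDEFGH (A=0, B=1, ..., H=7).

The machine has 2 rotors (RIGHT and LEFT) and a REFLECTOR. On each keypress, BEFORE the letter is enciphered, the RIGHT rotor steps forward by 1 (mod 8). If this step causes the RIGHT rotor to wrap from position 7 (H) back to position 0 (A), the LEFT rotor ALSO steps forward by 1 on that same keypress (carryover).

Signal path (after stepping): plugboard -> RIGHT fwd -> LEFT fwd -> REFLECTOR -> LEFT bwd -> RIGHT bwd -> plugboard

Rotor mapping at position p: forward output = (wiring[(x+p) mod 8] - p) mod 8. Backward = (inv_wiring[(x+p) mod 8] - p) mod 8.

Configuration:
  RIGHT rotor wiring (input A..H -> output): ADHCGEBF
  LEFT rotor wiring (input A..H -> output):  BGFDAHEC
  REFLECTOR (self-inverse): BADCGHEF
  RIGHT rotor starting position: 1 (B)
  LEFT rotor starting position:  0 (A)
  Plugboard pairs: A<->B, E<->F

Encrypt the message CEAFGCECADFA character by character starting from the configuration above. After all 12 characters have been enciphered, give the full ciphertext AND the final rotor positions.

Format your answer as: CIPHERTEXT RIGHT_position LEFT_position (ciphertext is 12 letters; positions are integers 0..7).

Answer: AFFHEDGGEBDH 5 1

Derivation:
Char 1 ('C'): step: R->2, L=0; C->plug->C->R->E->L->A->refl->B->L'->A->R'->B->plug->A
Char 2 ('E'): step: R->3, L=0; E->plug->F->R->F->L->H->refl->F->L'->C->R'->E->plug->F
Char 3 ('A'): step: R->4, L=0; A->plug->B->R->A->L->B->refl->A->L'->E->R'->E->plug->F
Char 4 ('F'): step: R->5, L=0; F->plug->E->R->G->L->E->refl->G->L'->B->R'->H->plug->H
Char 5 ('G'): step: R->6, L=0; G->plug->G->R->A->L->B->refl->A->L'->E->R'->F->plug->E
Char 6 ('C'): step: R->7, L=0; C->plug->C->R->E->L->A->refl->B->L'->A->R'->D->plug->D
Char 7 ('E'): step: R->0, L->1 (L advanced); E->plug->F->R->E->L->G->refl->E->L'->B->R'->G->plug->G
Char 8 ('C'): step: R->1, L=1; C->plug->C->R->B->L->E->refl->G->L'->E->R'->G->plug->G
Char 9 ('A'): step: R->2, L=1; A->plug->B->R->A->L->F->refl->H->L'->D->R'->F->plug->E
Char 10 ('D'): step: R->3, L=1; D->plug->D->R->G->L->B->refl->A->L'->H->R'->A->plug->B
Char 11 ('F'): step: R->4, L=1; F->plug->E->R->E->L->G->refl->E->L'->B->R'->D->plug->D
Char 12 ('A'): step: R->5, L=1; A->plug->B->R->E->L->G->refl->E->L'->B->R'->H->plug->H
Final: ciphertext=AFFHEDGGEBDH, RIGHT=5, LEFT=1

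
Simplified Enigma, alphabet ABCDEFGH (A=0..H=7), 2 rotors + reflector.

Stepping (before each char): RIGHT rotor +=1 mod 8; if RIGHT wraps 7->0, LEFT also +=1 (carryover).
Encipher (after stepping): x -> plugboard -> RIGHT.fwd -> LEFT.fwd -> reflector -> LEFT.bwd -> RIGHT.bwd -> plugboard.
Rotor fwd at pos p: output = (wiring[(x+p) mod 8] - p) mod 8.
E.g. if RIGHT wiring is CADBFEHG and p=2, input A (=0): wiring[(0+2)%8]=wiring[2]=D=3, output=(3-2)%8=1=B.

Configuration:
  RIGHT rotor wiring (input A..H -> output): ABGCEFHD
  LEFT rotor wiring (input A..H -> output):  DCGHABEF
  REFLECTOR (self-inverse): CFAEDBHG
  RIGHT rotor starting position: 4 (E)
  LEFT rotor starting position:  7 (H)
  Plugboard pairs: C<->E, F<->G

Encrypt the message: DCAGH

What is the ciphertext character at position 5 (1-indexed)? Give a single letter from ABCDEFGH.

Char 1 ('D'): step: R->5, L=7; D->plug->D->R->D->L->H->refl->G->L'->A->R'->A->plug->A
Char 2 ('C'): step: R->6, L=7; C->plug->E->R->A->L->G->refl->H->L'->D->R'->D->plug->D
Char 3 ('A'): step: R->7, L=7; A->plug->A->R->E->L->A->refl->C->L'->G->R'->G->plug->F
Char 4 ('G'): step: R->0, L->0 (L advanced); G->plug->F->R->F->L->B->refl->F->L'->H->R'->G->plug->F
Char 5 ('H'): step: R->1, L=0; H->plug->H->R->H->L->F->refl->B->L'->F->R'->B->plug->B

B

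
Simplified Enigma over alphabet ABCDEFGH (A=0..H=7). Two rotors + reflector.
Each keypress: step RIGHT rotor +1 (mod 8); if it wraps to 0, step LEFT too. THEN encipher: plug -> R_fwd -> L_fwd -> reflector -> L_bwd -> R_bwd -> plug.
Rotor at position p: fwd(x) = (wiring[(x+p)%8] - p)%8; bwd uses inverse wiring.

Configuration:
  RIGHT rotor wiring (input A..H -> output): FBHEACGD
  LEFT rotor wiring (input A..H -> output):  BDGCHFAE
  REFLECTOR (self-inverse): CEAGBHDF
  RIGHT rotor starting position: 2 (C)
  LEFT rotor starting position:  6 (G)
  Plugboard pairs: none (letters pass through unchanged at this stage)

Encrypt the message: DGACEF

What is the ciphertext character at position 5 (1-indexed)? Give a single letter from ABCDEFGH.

Char 1 ('D'): step: R->3, L=6; D->plug->D->R->D->L->F->refl->H->L'->H->R'->C->plug->C
Char 2 ('G'): step: R->4, L=6; G->plug->G->R->D->L->F->refl->H->L'->H->R'->D->plug->D
Char 3 ('A'): step: R->5, L=6; A->plug->A->R->F->L->E->refl->B->L'->G->R'->C->plug->C
Char 4 ('C'): step: R->6, L=6; C->plug->C->R->H->L->H->refl->F->L'->D->R'->D->plug->D
Char 5 ('E'): step: R->7, L=6; E->plug->E->R->F->L->E->refl->B->L'->G->R'->B->plug->B

B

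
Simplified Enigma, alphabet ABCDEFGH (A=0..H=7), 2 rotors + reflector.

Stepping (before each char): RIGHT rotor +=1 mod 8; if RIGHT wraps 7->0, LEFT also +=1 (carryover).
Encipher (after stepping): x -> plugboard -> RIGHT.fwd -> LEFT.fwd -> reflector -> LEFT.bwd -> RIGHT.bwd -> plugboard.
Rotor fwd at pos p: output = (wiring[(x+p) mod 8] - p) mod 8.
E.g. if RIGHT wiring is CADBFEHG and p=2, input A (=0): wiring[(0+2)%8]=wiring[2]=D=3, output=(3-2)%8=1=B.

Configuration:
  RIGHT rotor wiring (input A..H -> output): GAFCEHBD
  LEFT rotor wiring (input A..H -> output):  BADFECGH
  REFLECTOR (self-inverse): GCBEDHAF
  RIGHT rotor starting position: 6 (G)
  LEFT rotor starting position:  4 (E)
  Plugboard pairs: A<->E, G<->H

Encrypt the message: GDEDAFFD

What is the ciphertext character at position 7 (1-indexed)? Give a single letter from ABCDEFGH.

Char 1 ('G'): step: R->7, L=4; G->plug->H->R->C->L->C->refl->B->L'->H->R'->B->plug->B
Char 2 ('D'): step: R->0, L->5 (L advanced); D->plug->D->R->C->L->C->refl->B->L'->B->R'->G->plug->H
Char 3 ('E'): step: R->1, L=5; E->plug->A->R->H->L->H->refl->F->L'->A->R'->F->plug->F
Char 4 ('D'): step: R->2, L=5; D->plug->D->R->F->L->G->refl->A->L'->G->R'->H->plug->G
Char 5 ('A'): step: R->3, L=5; A->plug->E->R->A->L->F->refl->H->L'->H->R'->A->plug->E
Char 6 ('F'): step: R->4, L=5; F->plug->F->R->E->L->D->refl->E->L'->D->R'->B->plug->B
Char 7 ('F'): step: R->5, L=5; F->plug->F->R->A->L->F->refl->H->L'->H->R'->H->plug->G

G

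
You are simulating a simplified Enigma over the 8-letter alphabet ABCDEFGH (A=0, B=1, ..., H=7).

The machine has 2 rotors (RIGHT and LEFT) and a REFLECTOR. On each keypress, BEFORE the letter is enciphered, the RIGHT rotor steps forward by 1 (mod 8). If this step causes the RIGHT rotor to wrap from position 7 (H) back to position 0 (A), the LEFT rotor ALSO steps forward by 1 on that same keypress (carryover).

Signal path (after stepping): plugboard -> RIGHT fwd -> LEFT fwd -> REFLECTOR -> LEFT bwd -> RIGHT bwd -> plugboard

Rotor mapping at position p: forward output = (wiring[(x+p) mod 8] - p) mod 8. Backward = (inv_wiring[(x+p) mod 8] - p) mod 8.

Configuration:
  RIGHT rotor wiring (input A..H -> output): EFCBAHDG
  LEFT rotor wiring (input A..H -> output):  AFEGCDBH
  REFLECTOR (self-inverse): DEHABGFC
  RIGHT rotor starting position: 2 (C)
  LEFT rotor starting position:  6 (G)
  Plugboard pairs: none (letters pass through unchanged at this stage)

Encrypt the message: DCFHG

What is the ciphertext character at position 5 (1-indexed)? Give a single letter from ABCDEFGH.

Char 1 ('D'): step: R->3, L=6; D->plug->D->R->A->L->D->refl->A->L'->F->R'->B->plug->B
Char 2 ('C'): step: R->4, L=6; C->plug->C->R->H->L->F->refl->G->L'->E->R'->A->plug->A
Char 3 ('F'): step: R->5, L=6; F->plug->F->R->F->L->A->refl->D->L'->A->R'->E->plug->E
Char 4 ('H'): step: R->6, L=6; H->plug->H->R->B->L->B->refl->E->L'->G->R'->C->plug->C
Char 5 ('G'): step: R->7, L=6; G->plug->G->R->A->L->D->refl->A->L'->F->R'->B->plug->B

B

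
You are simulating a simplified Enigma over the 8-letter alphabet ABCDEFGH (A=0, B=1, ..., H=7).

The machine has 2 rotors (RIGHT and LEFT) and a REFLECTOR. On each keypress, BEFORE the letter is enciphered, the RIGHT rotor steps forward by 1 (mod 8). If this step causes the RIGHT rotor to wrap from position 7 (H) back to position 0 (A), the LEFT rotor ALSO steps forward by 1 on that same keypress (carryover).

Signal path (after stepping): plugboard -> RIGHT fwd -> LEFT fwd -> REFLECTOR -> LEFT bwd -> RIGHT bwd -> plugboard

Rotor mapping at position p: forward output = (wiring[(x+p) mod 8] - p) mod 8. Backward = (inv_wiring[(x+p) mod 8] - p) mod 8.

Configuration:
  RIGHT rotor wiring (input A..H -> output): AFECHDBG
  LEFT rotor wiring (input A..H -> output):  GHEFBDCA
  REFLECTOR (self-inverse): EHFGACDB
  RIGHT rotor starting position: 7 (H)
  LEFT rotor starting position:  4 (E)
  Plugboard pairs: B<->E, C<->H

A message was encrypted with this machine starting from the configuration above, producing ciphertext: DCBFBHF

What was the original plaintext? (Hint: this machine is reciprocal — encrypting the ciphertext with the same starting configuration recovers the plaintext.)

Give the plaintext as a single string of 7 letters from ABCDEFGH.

Char 1 ('D'): step: R->0, L->5 (L advanced); D->plug->D->R->C->L->D->refl->G->L'->A->R'->A->plug->A
Char 2 ('C'): step: R->1, L=5; C->plug->H->R->H->L->E->refl->A->L'->G->R'->D->plug->D
Char 3 ('B'): step: R->2, L=5; B->plug->E->R->H->L->E->refl->A->L'->G->R'->G->plug->G
Char 4 ('F'): step: R->3, L=5; F->plug->F->R->F->L->H->refl->B->L'->D->R'->E->plug->B
Char 5 ('B'): step: R->4, L=5; B->plug->E->R->E->L->C->refl->F->L'->B->R'->F->plug->F
Char 6 ('H'): step: R->5, L=5; H->plug->C->R->B->L->F->refl->C->L'->E->R'->B->plug->E
Char 7 ('F'): step: R->6, L=5; F->plug->F->R->E->L->C->refl->F->L'->B->R'->G->plug->G

Answer: ADGBFEG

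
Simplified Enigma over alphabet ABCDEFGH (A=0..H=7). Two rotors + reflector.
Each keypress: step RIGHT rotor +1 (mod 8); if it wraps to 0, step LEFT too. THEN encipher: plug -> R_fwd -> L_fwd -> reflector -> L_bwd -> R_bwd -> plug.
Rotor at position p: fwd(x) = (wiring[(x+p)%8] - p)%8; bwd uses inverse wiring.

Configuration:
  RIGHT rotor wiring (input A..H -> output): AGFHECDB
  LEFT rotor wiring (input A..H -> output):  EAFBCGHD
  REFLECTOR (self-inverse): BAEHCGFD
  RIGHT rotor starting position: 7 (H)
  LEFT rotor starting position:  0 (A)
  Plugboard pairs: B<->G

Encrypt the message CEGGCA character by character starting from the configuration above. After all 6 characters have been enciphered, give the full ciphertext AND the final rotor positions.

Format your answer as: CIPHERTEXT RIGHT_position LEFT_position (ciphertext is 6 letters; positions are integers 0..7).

Char 1 ('C'): step: R->0, L->1 (L advanced); C->plug->C->R->F->L->G->refl->F->L'->E->R'->E->plug->E
Char 2 ('E'): step: R->1, L=1; E->plug->E->R->B->L->E->refl->C->L'->G->R'->C->plug->C
Char 3 ('G'): step: R->2, L=1; G->plug->B->R->F->L->G->refl->F->L'->E->R'->H->plug->H
Char 4 ('G'): step: R->3, L=1; G->plug->B->R->B->L->E->refl->C->L'->G->R'->E->plug->E
Char 5 ('C'): step: R->4, L=1; C->plug->C->R->H->L->D->refl->H->L'->A->R'->A->plug->A
Char 6 ('A'): step: R->5, L=1; A->plug->A->R->F->L->G->refl->F->L'->E->R'->C->plug->C
Final: ciphertext=ECHEAC, RIGHT=5, LEFT=1

Answer: ECHEAC 5 1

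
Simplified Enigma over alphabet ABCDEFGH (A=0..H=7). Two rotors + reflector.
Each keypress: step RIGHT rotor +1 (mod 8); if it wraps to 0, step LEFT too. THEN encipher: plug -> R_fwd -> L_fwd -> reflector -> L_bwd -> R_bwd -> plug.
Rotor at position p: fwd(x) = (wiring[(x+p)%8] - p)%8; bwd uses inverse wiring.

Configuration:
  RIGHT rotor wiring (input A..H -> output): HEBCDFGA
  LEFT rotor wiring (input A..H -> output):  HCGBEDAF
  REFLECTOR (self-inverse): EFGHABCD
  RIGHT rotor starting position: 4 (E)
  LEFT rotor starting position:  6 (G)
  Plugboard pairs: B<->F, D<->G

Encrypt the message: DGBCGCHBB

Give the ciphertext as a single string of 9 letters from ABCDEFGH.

Char 1 ('D'): step: R->5, L=6; D->plug->G->R->F->L->D->refl->H->L'->B->R'->B->plug->F
Char 2 ('G'): step: R->6, L=6; G->plug->D->R->G->L->G->refl->C->L'->A->R'->A->plug->A
Char 3 ('B'): step: R->7, L=6; B->plug->F->R->E->L->A->refl->E->L'->D->R'->E->plug->E
Char 4 ('C'): step: R->0, L->7 (L advanced); C->plug->C->R->B->L->A->refl->E->L'->G->R'->G->plug->D
Char 5 ('G'): step: R->1, L=7; G->plug->D->R->C->L->D->refl->H->L'->D->R'->A->plug->A
Char 6 ('C'): step: R->2, L=7; C->plug->C->R->B->L->A->refl->E->L'->G->R'->F->plug->B
Char 7 ('H'): step: R->3, L=7; H->plug->H->R->G->L->E->refl->A->L'->B->R'->G->plug->D
Char 8 ('B'): step: R->4, L=7; B->plug->F->R->A->L->G->refl->C->L'->E->R'->D->plug->G
Char 9 ('B'): step: R->5, L=7; B->plug->F->R->E->L->C->refl->G->L'->A->R'->A->plug->A

Answer: FAEDABDGA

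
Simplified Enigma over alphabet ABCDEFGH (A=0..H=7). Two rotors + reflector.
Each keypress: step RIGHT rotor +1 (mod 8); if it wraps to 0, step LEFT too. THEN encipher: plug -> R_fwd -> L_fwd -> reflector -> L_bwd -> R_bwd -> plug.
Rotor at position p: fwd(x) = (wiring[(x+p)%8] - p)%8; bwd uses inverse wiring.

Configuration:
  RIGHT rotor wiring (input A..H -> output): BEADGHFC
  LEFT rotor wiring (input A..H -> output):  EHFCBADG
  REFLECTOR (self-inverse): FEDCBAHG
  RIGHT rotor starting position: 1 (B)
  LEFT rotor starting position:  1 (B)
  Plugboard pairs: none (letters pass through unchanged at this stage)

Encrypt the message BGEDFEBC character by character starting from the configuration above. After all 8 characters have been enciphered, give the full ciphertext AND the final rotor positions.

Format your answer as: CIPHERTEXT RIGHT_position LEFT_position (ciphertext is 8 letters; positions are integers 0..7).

Answer: HDHBAGGA 1 2

Derivation:
Char 1 ('B'): step: R->2, L=1; B->plug->B->R->B->L->E->refl->B->L'->C->R'->H->plug->H
Char 2 ('G'): step: R->3, L=1; G->plug->G->R->B->L->E->refl->B->L'->C->R'->D->plug->D
Char 3 ('E'): step: R->4, L=1; E->plug->E->R->F->L->C->refl->D->L'->H->R'->H->plug->H
Char 4 ('D'): step: R->5, L=1; D->plug->D->R->E->L->H->refl->G->L'->A->R'->B->plug->B
Char 5 ('F'): step: R->6, L=1; F->plug->F->R->F->L->C->refl->D->L'->H->R'->A->plug->A
Char 6 ('E'): step: R->7, L=1; E->plug->E->R->E->L->H->refl->G->L'->A->R'->G->plug->G
Char 7 ('B'): step: R->0, L->2 (L advanced); B->plug->B->R->E->L->B->refl->E->L'->F->R'->G->plug->G
Char 8 ('C'): step: R->1, L=2; C->plug->C->R->C->L->H->refl->G->L'->D->R'->A->plug->A
Final: ciphertext=HDHBAGGA, RIGHT=1, LEFT=2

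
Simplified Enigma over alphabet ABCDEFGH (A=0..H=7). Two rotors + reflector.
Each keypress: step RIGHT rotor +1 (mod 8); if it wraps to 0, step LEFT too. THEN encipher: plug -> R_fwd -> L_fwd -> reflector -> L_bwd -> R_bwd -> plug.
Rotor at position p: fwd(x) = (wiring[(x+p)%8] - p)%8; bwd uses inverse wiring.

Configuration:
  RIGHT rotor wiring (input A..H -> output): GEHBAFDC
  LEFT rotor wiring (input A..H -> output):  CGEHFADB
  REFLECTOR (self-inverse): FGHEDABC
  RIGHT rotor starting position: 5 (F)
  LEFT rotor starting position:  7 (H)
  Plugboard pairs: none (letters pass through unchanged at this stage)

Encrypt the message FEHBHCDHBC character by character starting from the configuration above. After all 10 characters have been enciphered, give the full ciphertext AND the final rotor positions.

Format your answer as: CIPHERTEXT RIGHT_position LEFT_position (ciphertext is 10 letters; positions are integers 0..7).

Char 1 ('F'): step: R->6, L=7; F->plug->F->R->D->L->F->refl->A->L'->E->R'->B->plug->B
Char 2 ('E'): step: R->7, L=7; E->plug->E->R->C->L->H->refl->C->L'->A->R'->D->plug->D
Char 3 ('H'): step: R->0, L->0 (L advanced); H->plug->H->R->C->L->E->refl->D->L'->G->R'->A->plug->A
Char 4 ('B'): step: R->1, L=0; B->plug->B->R->G->L->D->refl->E->L'->C->R'->F->plug->F
Char 5 ('H'): step: R->2, L=0; H->plug->H->R->C->L->E->refl->D->L'->G->R'->C->plug->C
Char 6 ('C'): step: R->3, L=0; C->plug->C->R->C->L->E->refl->D->L'->G->R'->A->plug->A
Char 7 ('D'): step: R->4, L=0; D->plug->D->R->G->L->D->refl->E->L'->C->R'->E->plug->E
Char 8 ('H'): step: R->5, L=0; H->plug->H->R->D->L->H->refl->C->L'->A->R'->A->plug->A
Char 9 ('B'): step: R->6, L=0; B->plug->B->R->E->L->F->refl->A->L'->F->R'->A->plug->A
Char 10 ('C'): step: R->7, L=0; C->plug->C->R->F->L->A->refl->F->L'->E->R'->H->plug->H
Final: ciphertext=BDAFCAEAAH, RIGHT=7, LEFT=0

Answer: BDAFCAEAAH 7 0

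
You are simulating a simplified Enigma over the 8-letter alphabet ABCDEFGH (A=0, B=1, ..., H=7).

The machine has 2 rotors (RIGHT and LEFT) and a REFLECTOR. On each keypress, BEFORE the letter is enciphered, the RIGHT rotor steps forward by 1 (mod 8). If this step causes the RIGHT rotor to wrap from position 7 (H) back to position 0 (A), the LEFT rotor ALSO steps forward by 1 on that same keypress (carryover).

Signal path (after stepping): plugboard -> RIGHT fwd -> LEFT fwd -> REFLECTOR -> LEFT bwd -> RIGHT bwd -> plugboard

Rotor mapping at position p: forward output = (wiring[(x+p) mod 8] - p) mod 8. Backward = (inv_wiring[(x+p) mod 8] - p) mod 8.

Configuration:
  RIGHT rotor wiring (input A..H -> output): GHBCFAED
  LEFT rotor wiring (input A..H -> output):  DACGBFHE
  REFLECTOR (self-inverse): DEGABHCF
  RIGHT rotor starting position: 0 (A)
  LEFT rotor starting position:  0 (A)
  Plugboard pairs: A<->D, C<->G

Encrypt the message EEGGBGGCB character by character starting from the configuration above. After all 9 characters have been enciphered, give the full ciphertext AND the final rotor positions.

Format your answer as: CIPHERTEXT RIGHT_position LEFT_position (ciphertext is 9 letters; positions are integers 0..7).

Answer: AGHDFACGC 1 1

Derivation:
Char 1 ('E'): step: R->1, L=0; E->plug->E->R->H->L->E->refl->B->L'->E->R'->D->plug->A
Char 2 ('E'): step: R->2, L=0; E->plug->E->R->C->L->C->refl->G->L'->D->R'->C->plug->G
Char 3 ('G'): step: R->3, L=0; G->plug->C->R->F->L->F->refl->H->L'->G->R'->H->plug->H
Char 4 ('G'): step: R->4, L=0; G->plug->C->R->A->L->D->refl->A->L'->B->R'->A->plug->D
Char 5 ('B'): step: R->5, L=0; B->plug->B->R->H->L->E->refl->B->L'->E->R'->F->plug->F
Char 6 ('G'): step: R->6, L=0; G->plug->C->R->A->L->D->refl->A->L'->B->R'->D->plug->A
Char 7 ('G'): step: R->7, L=0; G->plug->C->R->A->L->D->refl->A->L'->B->R'->G->plug->C
Char 8 ('C'): step: R->0, L->1 (L advanced); C->plug->G->R->E->L->E->refl->B->L'->B->R'->C->plug->G
Char 9 ('B'): step: R->1, L=1; B->plug->B->R->A->L->H->refl->F->L'->C->R'->G->plug->C
Final: ciphertext=AGHDFACGC, RIGHT=1, LEFT=1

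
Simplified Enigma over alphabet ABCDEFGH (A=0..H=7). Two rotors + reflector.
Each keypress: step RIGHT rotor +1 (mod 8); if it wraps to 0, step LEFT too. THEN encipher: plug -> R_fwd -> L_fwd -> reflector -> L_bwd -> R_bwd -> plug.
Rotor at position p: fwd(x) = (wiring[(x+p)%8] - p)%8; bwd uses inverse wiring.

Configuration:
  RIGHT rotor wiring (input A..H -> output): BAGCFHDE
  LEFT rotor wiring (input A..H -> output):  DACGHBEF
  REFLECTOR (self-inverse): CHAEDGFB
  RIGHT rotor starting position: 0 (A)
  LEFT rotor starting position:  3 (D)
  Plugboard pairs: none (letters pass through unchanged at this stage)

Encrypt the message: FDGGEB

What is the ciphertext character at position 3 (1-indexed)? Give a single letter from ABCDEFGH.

Char 1 ('F'): step: R->1, L=3; F->plug->F->R->C->L->G->refl->F->L'->G->R'->E->plug->E
Char 2 ('D'): step: R->2, L=3; D->plug->D->R->F->L->A->refl->C->L'->E->R'->A->plug->A
Char 3 ('G'): step: R->3, L=3; G->plug->G->R->F->L->A->refl->C->L'->E->R'->C->plug->C

C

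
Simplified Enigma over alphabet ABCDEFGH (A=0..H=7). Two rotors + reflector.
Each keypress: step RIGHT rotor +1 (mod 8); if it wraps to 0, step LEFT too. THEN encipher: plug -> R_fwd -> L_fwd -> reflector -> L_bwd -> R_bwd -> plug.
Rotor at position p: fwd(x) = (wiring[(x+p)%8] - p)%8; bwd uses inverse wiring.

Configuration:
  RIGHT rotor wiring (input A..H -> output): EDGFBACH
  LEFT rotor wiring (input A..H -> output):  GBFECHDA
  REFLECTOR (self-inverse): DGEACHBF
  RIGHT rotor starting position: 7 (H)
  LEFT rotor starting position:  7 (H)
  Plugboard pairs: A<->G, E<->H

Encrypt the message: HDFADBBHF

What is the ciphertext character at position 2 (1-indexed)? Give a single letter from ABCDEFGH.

Char 1 ('H'): step: R->0, L->0 (L advanced); H->plug->E->R->B->L->B->refl->G->L'->A->R'->F->plug->F
Char 2 ('D'): step: R->1, L=0; D->plug->D->R->A->L->G->refl->B->L'->B->R'->F->plug->F

F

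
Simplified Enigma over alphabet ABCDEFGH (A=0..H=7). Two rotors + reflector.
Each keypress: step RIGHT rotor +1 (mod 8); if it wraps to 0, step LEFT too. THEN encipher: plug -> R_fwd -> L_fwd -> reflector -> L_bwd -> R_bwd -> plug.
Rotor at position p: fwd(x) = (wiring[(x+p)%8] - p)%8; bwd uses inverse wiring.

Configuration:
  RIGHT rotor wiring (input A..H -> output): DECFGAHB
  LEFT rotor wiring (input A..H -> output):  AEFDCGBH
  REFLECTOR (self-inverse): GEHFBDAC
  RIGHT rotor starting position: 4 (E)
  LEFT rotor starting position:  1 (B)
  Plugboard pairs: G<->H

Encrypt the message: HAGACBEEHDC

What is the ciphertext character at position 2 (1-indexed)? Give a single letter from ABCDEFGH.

Char 1 ('H'): step: R->5, L=1; H->plug->G->R->A->L->D->refl->F->L'->E->R'->C->plug->C
Char 2 ('A'): step: R->6, L=1; A->plug->A->R->B->L->E->refl->B->L'->D->R'->B->plug->B

B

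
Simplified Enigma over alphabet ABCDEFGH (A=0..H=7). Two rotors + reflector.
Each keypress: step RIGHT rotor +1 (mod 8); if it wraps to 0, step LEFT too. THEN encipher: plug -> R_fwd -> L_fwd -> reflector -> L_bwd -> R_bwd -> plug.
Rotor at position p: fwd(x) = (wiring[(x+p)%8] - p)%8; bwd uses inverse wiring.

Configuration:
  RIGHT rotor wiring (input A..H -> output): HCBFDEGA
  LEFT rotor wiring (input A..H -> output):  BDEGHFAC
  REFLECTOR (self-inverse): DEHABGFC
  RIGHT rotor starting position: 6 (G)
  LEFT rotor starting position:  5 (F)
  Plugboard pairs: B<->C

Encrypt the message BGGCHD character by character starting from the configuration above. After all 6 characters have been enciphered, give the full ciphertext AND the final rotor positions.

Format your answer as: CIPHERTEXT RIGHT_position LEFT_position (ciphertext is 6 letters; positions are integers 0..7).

Answer: EBCEBE 4 6

Derivation:
Char 1 ('B'): step: R->7, L=5; B->plug->C->R->D->L->E->refl->B->L'->G->R'->E->plug->E
Char 2 ('G'): step: R->0, L->6 (L advanced); G->plug->G->R->G->L->B->refl->E->L'->B->R'->C->plug->B
Char 3 ('G'): step: R->1, L=6; G->plug->G->R->H->L->H->refl->C->L'->A->R'->B->plug->C
Char 4 ('C'): step: R->2, L=6; C->plug->B->R->D->L->F->refl->G->L'->E->R'->E->plug->E
Char 5 ('H'): step: R->3, L=6; H->plug->H->R->G->L->B->refl->E->L'->B->R'->C->plug->B
Char 6 ('D'): step: R->4, L=6; D->plug->D->R->E->L->G->refl->F->L'->D->R'->E->plug->E
Final: ciphertext=EBCEBE, RIGHT=4, LEFT=6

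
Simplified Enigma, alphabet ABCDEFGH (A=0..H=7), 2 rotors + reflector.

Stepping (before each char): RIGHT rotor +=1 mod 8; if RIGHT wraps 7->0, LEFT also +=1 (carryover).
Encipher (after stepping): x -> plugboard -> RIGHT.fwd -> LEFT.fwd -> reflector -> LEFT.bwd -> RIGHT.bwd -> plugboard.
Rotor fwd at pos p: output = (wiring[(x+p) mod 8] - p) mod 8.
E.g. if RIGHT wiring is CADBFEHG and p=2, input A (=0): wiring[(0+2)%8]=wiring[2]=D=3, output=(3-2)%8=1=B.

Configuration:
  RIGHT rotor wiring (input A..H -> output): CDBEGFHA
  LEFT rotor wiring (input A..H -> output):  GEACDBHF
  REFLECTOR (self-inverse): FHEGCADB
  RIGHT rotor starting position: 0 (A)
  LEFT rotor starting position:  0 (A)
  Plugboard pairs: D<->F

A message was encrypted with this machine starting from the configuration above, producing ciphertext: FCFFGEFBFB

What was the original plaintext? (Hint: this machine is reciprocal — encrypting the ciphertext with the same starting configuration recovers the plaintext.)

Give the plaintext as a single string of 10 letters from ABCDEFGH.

Char 1 ('F'): step: R->1, L=0; F->plug->D->R->F->L->B->refl->H->L'->G->R'->F->plug->D
Char 2 ('C'): step: R->2, L=0; C->plug->C->R->E->L->D->refl->G->L'->A->R'->G->plug->G
Char 3 ('F'): step: R->3, L=0; F->plug->D->R->E->L->D->refl->G->L'->A->R'->G->plug->G
Char 4 ('F'): step: R->4, L=0; F->plug->D->R->E->L->D->refl->G->L'->A->R'->H->plug->H
Char 5 ('G'): step: R->5, L=0; G->plug->G->R->H->L->F->refl->A->L'->C->R'->B->plug->B
Char 6 ('E'): step: R->6, L=0; E->plug->E->R->D->L->C->refl->E->L'->B->R'->A->plug->A
Char 7 ('F'): step: R->7, L=0; F->plug->D->R->C->L->A->refl->F->L'->H->R'->F->plug->D
Char 8 ('B'): step: R->0, L->1 (L advanced); B->plug->B->R->D->L->C->refl->E->L'->G->R'->E->plug->E
Char 9 ('F'): step: R->1, L=1; F->plug->D->R->F->L->G->refl->D->L'->A->R'->B->plug->B
Char 10 ('B'): step: R->2, L=1; B->plug->B->R->C->L->B->refl->H->L'->B->R'->H->plug->H

Answer: DGGHBADEBH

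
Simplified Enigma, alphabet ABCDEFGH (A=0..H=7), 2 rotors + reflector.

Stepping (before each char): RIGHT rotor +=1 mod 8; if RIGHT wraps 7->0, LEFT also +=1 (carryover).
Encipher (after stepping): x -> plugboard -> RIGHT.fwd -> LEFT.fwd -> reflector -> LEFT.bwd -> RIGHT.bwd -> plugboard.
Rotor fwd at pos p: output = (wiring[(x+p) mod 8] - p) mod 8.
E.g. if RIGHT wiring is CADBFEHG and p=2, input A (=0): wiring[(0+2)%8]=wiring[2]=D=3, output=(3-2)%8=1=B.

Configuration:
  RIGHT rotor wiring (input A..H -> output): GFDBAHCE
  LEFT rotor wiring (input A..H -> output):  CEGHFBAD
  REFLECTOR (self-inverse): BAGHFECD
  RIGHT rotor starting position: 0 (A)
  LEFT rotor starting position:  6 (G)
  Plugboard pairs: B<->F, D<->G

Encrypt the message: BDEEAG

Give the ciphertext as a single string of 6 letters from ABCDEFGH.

Answer: FGDBGF

Derivation:
Char 1 ('B'): step: R->1, L=6; B->plug->F->R->B->L->F->refl->E->L'->C->R'->B->plug->F
Char 2 ('D'): step: R->2, L=6; D->plug->G->R->E->L->A->refl->B->L'->F->R'->D->plug->G
Char 3 ('E'): step: R->3, L=6; E->plug->E->R->B->L->F->refl->E->L'->C->R'->G->plug->D
Char 4 ('E'): step: R->4, L=6; E->plug->E->R->C->L->E->refl->F->L'->B->R'->F->plug->B
Char 5 ('A'): step: R->5, L=6; A->plug->A->R->C->L->E->refl->F->L'->B->R'->D->plug->G
Char 6 ('G'): step: R->6, L=6; G->plug->D->R->H->L->D->refl->H->L'->G->R'->B->plug->F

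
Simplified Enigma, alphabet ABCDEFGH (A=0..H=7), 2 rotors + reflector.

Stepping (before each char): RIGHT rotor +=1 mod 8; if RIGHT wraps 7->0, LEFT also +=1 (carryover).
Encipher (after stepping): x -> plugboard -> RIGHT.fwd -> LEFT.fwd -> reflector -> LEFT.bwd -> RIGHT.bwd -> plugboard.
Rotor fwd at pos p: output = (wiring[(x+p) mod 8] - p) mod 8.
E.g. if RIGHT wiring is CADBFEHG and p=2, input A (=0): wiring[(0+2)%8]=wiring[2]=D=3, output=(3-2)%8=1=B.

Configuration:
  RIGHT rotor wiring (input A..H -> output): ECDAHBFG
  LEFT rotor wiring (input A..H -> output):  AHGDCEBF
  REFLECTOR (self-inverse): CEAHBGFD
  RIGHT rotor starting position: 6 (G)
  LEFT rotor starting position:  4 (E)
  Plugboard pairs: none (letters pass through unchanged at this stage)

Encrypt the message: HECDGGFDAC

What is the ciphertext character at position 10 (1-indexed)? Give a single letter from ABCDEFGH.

Char 1 ('H'): step: R->7, L=4; H->plug->H->R->G->L->C->refl->A->L'->B->R'->E->plug->E
Char 2 ('E'): step: R->0, L->5 (L advanced); E->plug->E->R->H->L->F->refl->G->L'->G->R'->H->plug->H
Char 3 ('C'): step: R->1, L=5; C->plug->C->R->H->L->F->refl->G->L'->G->R'->D->plug->D
Char 4 ('D'): step: R->2, L=5; D->plug->D->R->H->L->F->refl->G->L'->G->R'->B->plug->B
Char 5 ('G'): step: R->3, L=5; G->plug->G->R->H->L->F->refl->G->L'->G->R'->C->plug->C
Char 6 ('G'): step: R->4, L=5; G->plug->G->R->H->L->F->refl->G->L'->G->R'->F->plug->F
Char 7 ('F'): step: R->5, L=5; F->plug->F->R->G->L->G->refl->F->L'->H->R'->D->plug->D
Char 8 ('D'): step: R->6, L=5; D->plug->D->R->E->L->C->refl->A->L'->C->R'->F->plug->F
Char 9 ('A'): step: R->7, L=5; A->plug->A->R->H->L->F->refl->G->L'->G->R'->H->plug->H
Char 10 ('C'): step: R->0, L->6 (L advanced); C->plug->C->R->D->L->B->refl->E->L'->G->R'->H->plug->H

H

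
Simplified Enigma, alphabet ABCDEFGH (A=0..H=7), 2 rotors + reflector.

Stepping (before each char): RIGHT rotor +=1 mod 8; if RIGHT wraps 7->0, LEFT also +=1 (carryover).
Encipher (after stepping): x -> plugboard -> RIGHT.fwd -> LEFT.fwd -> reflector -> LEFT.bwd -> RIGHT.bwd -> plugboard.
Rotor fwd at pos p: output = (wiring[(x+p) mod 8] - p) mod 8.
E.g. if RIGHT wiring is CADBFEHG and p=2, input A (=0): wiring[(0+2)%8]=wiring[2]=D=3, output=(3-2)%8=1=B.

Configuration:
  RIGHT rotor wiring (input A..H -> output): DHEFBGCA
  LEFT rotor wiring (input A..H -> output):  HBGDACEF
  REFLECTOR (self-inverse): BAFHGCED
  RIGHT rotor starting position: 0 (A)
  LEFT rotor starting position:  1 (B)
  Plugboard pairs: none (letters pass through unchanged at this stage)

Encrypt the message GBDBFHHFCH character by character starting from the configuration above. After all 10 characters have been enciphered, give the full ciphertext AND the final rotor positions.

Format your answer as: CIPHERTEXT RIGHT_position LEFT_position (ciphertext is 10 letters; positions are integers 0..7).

Answer: AHBHDADCAC 2 2

Derivation:
Char 1 ('G'): step: R->1, L=1; G->plug->G->R->H->L->G->refl->E->L'->G->R'->A->plug->A
Char 2 ('B'): step: R->2, L=1; B->plug->B->R->D->L->H->refl->D->L'->F->R'->H->plug->H
Char 3 ('D'): step: R->3, L=1; D->plug->D->R->H->L->G->refl->E->L'->G->R'->B->plug->B
Char 4 ('B'): step: R->4, L=1; B->plug->B->R->C->L->C->refl->F->L'->B->R'->H->plug->H
Char 5 ('F'): step: R->5, L=1; F->plug->F->R->H->L->G->refl->E->L'->G->R'->D->plug->D
Char 6 ('H'): step: R->6, L=1; H->plug->H->R->A->L->A->refl->B->L'->E->R'->A->plug->A
Char 7 ('H'): step: R->7, L=1; H->plug->H->R->D->L->H->refl->D->L'->F->R'->D->plug->D
Char 8 ('F'): step: R->0, L->2 (L advanced); F->plug->F->R->G->L->F->refl->C->L'->E->R'->C->plug->C
Char 9 ('C'): step: R->1, L=2; C->plug->C->R->E->L->C->refl->F->L'->G->R'->A->plug->A
Char 10 ('H'): step: R->2, L=2; H->plug->H->R->F->L->D->refl->H->L'->H->R'->C->plug->C
Final: ciphertext=AHBHDADCAC, RIGHT=2, LEFT=2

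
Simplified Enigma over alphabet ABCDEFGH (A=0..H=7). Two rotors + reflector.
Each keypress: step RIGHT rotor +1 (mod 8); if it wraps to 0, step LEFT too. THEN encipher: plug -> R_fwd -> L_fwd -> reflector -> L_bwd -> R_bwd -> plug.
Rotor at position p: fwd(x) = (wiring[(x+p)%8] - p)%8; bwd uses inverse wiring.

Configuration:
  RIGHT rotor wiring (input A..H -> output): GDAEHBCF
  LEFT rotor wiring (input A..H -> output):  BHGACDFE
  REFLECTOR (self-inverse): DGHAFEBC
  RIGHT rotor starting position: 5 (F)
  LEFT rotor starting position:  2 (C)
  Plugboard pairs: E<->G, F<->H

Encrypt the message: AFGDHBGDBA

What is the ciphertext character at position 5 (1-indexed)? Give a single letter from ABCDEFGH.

Char 1 ('A'): step: R->6, L=2; A->plug->A->R->E->L->D->refl->A->L'->C->R'->E->plug->G
Char 2 ('F'): step: R->7, L=2; F->plug->H->R->D->L->B->refl->G->L'->B->R'->D->plug->D
Char 3 ('G'): step: R->0, L->3 (L advanced); G->plug->E->R->H->L->D->refl->A->L'->C->R'->G->plug->E
Char 4 ('D'): step: R->1, L=3; D->plug->D->R->G->L->E->refl->F->L'->A->R'->E->plug->G
Char 5 ('H'): step: R->2, L=3; H->plug->F->R->D->L->C->refl->H->L'->B->R'->H->plug->F

F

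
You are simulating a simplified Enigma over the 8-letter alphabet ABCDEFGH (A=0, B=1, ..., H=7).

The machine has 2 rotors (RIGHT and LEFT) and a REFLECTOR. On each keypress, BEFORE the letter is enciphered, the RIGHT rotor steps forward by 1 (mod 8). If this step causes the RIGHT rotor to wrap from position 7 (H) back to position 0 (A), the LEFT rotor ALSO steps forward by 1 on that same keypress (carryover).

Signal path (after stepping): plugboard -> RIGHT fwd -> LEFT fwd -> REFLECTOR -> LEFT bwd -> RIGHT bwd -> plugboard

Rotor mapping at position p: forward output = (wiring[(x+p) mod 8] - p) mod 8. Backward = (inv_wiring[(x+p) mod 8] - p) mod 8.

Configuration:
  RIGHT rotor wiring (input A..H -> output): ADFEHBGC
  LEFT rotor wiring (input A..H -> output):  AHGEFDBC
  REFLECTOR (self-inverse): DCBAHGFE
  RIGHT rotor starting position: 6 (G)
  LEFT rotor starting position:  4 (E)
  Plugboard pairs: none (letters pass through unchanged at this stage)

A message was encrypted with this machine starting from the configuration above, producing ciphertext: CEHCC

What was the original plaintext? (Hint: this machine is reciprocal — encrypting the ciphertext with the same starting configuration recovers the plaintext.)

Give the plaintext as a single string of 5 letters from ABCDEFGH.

Answer: BBCEA

Derivation:
Char 1 ('C'): step: R->7, L=4; C->plug->C->R->E->L->E->refl->H->L'->B->R'->B->plug->B
Char 2 ('E'): step: R->0, L->5 (L advanced); E->plug->E->R->H->L->A->refl->D->L'->D->R'->B->plug->B
Char 3 ('H'): step: R->1, L=5; H->plug->H->R->H->L->A->refl->D->L'->D->R'->C->plug->C
Char 4 ('C'): step: R->2, L=5; C->plug->C->R->F->L->B->refl->C->L'->E->R'->E->plug->E
Char 5 ('C'): step: R->3, L=5; C->plug->C->R->G->L->H->refl->E->L'->B->R'->A->plug->A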